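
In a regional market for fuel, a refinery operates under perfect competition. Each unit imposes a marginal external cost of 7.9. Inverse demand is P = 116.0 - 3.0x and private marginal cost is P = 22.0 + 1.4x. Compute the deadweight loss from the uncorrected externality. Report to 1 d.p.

Market equilibrium (private): 22.0 + 1.4x = 116.0 - 3.0x → x_m = 21.3636.
Social marginal cost = private MC + MEC = 29.9 + 1.4x.
Set SMC = demand: 29.9 + 1.4x = 116.0 - 3.0x → x* = 19.5682.
The loss is the area between SMC and demand from x* to x_m; with linear curves that's a triangle of height MEC(x_m).
DWL = ½ × 1.7954 × 7.9000 = 7.0918.

DWL = 7.1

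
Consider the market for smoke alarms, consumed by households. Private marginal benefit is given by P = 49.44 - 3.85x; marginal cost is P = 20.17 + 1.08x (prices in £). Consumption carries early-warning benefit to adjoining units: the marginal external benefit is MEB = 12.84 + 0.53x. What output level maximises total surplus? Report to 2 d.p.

Social marginal benefit = demand + MEB = 62.28 - 3.32x.
Set SMB = MC: 62.28 - 3.32x = 20.17 + 1.08x → x* = 9.5705.

x* = 9.57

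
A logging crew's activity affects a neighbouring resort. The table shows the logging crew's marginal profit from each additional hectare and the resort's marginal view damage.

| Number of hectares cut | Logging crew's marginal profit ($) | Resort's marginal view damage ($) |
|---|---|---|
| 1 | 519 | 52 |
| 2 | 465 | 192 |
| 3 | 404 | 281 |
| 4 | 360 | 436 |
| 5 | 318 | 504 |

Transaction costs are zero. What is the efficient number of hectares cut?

Bargaining reaches the level where marginal profit last exceeds marginal view damage.
That holds through level 3 (404 ≥ 281) but not at 4 (360 < 436).

3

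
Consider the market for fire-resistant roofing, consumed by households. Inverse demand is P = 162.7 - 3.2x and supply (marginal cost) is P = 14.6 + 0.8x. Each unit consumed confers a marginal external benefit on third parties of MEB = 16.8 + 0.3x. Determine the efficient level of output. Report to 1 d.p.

Social marginal benefit = demand + MEB = 179.5 - 2.9x.
Set SMB = MC: 179.5 - 2.9x = 14.6 + 0.8x → x* = 44.5676.

x* = 44.6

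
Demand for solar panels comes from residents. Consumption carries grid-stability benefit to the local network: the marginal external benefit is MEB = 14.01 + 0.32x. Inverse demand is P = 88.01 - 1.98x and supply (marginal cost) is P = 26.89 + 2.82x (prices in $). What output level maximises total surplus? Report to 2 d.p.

Social marginal benefit = demand + MEB = 102.02 - 1.66x.
Set SMB = MC: 102.02 - 1.66x = 26.89 + 2.82x → x* = 16.7701.

x* = 16.77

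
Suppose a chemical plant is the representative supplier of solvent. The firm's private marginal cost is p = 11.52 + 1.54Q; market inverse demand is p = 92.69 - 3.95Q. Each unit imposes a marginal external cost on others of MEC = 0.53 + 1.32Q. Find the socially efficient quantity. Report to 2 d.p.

Q* = 11.84

Social marginal cost = private MC + MEC = 12.05 + 2.86Q.
Set SMC = demand: 12.05 + 2.86Q = 92.69 - 3.95Q → Q* = 11.8414.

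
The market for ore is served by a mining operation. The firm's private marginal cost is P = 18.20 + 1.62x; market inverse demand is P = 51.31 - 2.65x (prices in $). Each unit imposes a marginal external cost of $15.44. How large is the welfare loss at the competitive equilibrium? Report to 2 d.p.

DWL = $27.91

Market equilibrium (private): 18.20 + 1.62x = 51.31 - 2.65x → x_m = 7.7541.
Social marginal cost = private MC + MEC = 33.64 + 1.62x.
Set SMC = demand: 33.64 + 1.62x = 51.31 - 2.65x → x* = 4.1382.
The loss is the area between SMC and demand from x* to x_m; with linear curves that's a triangle of height MEC(x_m).
DWL = ½ × 3.6159 × 15.4400 = 27.9147.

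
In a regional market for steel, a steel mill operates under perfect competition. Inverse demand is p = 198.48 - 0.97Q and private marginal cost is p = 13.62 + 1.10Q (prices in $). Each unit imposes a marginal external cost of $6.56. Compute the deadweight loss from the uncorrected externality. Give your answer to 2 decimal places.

Market equilibrium (private): 13.62 + 1.10Q = 198.48 - 0.97Q → Q_m = 89.3043.
Social marginal cost = private MC + MEC = 20.18 + 1.10Q.
Set SMC = demand: 20.18 + 1.10Q = 198.48 - 0.97Q → Q* = 86.1353.
The welfare-loss triangle has base |Q_m − Q*| and height MEC(Q_m) (the vertical gap between SMC and demand is zero at Q* and MEC at Q_m).
DWL = ½ × 3.1690 × 6.5600 = 10.3943.

DWL = $10.39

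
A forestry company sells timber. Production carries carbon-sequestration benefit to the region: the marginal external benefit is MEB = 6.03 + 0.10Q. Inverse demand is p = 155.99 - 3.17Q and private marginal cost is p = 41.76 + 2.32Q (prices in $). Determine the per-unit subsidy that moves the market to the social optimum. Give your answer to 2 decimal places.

subsidy = $8.26 per unit

Social marginal cost = private MC − MEB = 35.73 + 2.22Q.
Set SMC = demand: 35.73 + 2.22Q = 155.99 - 3.17Q → Q* = 22.3117.
The Pigouvian subsidy equals MEB at Q*: 6.03 + 0.10×22.3117 = 8.2612.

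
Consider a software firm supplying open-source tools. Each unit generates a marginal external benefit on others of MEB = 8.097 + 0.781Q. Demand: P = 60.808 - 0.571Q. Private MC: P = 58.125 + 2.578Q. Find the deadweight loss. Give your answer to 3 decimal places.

DWL = 16.212

Market equilibrium (private): 58.125 + 2.578Q = 60.808 - 0.571Q → Q_m = 0.8520.
Social marginal cost = private MC − MEB = 50.028 + 1.797Q.
Set SMC = demand: 50.028 + 1.797Q = 60.808 - 0.571Q → Q* = 4.5524.
The loss is the area between SMC and demand from Q* to Q_m; with linear curves that's a triangle of height MEB(Q_m).
DWL = ½ × 3.7004 × 8.7624 = 16.2122.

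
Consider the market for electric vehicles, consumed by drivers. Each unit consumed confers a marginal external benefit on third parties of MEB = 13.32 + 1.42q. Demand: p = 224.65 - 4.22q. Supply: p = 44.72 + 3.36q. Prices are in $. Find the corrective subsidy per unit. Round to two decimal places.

Social marginal benefit = demand + MEB = 237.97 - 2.80q.
Set SMB = MC: 237.97 - 2.80q = 44.72 + 3.36q → q* = 31.3718.
The Pigouvian subsidy equals MEB at q*: 13.32 + 1.42×31.3718 = 57.8680.

subsidy = $57.87 per unit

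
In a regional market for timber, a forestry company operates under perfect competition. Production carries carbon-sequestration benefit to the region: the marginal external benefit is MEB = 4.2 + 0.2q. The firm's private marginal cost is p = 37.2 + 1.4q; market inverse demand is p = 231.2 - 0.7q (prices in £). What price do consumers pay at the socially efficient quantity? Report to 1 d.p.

Social marginal cost = private MC − MEB = 33.0 + 1.2q.
Set SMC = demand: 33.0 + 1.2q = 231.2 - 0.7q → q* = 104.3158.
Consumer price on the demand curve at q*: 231.2 − 0.7×104.3158 = 158.1789.

P = £158.2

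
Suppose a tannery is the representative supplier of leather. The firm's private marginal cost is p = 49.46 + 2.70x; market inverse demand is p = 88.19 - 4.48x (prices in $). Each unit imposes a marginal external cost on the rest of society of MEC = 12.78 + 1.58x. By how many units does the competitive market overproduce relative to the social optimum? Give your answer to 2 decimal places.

Market equilibrium (private): 49.46 + 2.70x = 88.19 - 4.48x → x_m = 5.3942.
Social marginal cost = private MC + MEC = 62.24 + 4.28x.
Set SMC = demand: 62.24 + 4.28x = 88.19 - 4.48x → x* = 2.9623.
Gap = |5.3942 − 2.9623| = 2.4319.

2.43 units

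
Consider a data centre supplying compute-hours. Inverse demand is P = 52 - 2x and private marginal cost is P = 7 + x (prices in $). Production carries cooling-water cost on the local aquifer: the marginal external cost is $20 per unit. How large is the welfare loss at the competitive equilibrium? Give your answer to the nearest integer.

DWL = $67

Market equilibrium (private): 7 + x = 52 - 2x → x_m = 15.0000.
Social marginal cost = private MC + MEC = 27 + x.
Set SMC = demand: 27 + x = 52 - 2x → x* = 8.3333.
The loss is the area between SMC and demand from x* to x_m; with linear curves that's a triangle of height MEC(x_m).
DWL = ½ × 6.6667 × 20.0000 = 66.6670.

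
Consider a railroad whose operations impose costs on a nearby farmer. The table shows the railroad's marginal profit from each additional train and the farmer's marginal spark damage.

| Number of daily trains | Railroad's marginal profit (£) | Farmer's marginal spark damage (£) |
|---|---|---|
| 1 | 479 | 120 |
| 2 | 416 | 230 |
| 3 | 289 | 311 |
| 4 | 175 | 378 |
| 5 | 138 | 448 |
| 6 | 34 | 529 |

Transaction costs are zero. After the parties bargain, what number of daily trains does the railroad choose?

Bargaining reaches the level where marginal profit last exceeds marginal spark damage.
That holds through level 2 (416 ≥ 230) but not at 3 (289 < 311).

2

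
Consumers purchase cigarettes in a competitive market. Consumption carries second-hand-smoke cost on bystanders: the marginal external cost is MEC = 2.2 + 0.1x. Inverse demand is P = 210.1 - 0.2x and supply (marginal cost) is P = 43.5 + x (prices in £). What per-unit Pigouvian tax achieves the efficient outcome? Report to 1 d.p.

Social marginal benefit = demand − MEC = 207.9 - 0.3x.
Set SMB = MC: 207.9 - 0.3x = 43.5 + x → x* = 126.4615.
The Pigouvian tax equals MEC at x*: 2.2 + 0.1×126.4615 = 14.8462.

tax = £14.8 per unit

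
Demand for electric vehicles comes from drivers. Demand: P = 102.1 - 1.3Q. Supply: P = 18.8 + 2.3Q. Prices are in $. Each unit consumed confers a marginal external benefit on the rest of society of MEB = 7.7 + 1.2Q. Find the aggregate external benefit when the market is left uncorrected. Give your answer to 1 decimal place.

$499.4

Market equilibrium (private): 18.8 + 2.3Q = 102.1 - 1.3Q → Q_m = 23.1389.
Total external benefit = ∫₀^{Q_m} (7.7 + 1.2Q) dQ = 7.7×23.1389 + ½×1.2×23.1389² = 499.4147.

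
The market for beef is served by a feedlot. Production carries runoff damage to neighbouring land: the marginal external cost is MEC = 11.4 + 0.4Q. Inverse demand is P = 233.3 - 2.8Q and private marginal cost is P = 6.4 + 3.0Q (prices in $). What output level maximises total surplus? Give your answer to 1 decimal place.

Q* = 34.8

Social marginal cost = private MC + MEC = 17.8 + 3.4Q.
Set SMC = demand: 17.8 + 3.4Q = 233.3 - 2.8Q → Q* = 34.7581.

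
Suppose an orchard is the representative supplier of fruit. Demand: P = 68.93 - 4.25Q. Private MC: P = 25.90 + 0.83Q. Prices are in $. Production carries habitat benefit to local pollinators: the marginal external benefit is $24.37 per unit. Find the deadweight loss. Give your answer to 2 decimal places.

DWL = $58.45

Market equilibrium (private): 25.90 + 0.83Q = 68.93 - 4.25Q → Q_m = 8.4705.
Social marginal cost = private MC − MEB = 1.53 + 0.83Q.
Set SMC = demand: 1.53 + 0.83Q = 68.93 - 4.25Q → Q* = 13.2677.
Height of the DWL triangle at Q_m is demand(Q_m) − SMC(Q_m) = MEB(Q_m) = 24.3700.
DWL = ½ × 4.7972 × 24.3700 = 58.4539.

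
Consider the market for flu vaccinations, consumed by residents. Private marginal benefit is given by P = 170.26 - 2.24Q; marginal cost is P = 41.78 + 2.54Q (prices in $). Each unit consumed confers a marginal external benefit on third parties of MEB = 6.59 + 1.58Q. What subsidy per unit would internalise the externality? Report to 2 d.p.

Social marginal benefit = demand + MEB = 176.85 - 0.66Q.
Set SMB = MC: 176.85 - 0.66Q = 41.78 + 2.54Q → Q* = 42.2094.
The Pigouvian subsidy equals MEB at Q*: 6.59 + 1.58×42.2094 = 73.2809.

subsidy = $73.28 per unit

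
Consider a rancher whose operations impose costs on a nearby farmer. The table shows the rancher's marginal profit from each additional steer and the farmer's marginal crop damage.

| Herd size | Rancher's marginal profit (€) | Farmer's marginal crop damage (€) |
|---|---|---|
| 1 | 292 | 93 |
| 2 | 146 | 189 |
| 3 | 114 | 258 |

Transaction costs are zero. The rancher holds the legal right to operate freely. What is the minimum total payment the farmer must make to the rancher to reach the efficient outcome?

€260

Left alone the rancher would choose level 3 (marginal profit stays positive).
Efficient level: k* = 1 (marginal profit ≥ marginal crop damage through 1).
The farmer must at least cover the rancher's forgone profit from cutting 3→1: 146 + 114 = 260.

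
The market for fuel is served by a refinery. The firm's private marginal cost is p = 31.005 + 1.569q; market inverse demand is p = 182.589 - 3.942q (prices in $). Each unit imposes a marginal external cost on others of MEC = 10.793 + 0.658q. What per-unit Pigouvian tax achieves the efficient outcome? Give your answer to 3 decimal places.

Social marginal cost = private MC + MEC = 41.798 + 2.227q.
Set SMC = demand: 41.798 + 2.227q = 182.589 - 3.942q → q* = 22.8223.
The Pigouvian tax equals MEC at q*: 10.793 + 0.658×22.8223 = 25.8101.

tax = $25.810 per unit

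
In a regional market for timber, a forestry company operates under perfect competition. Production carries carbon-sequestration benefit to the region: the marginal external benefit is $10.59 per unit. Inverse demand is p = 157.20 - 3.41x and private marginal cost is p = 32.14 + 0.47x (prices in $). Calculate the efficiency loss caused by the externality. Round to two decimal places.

Market equilibrium (private): 32.14 + 0.47x = 157.20 - 3.41x → x_m = 32.2320.
Social marginal cost = private MC − MEB = 21.55 + 0.47x.
Set SMC = demand: 21.55 + 0.47x = 157.20 - 3.41x → x* = 34.9613.
Between x* and x_m the wedge demand − SMC runs linearly from 0 to MEB(x_m), so the loss is a triangle.
DWL = ½ × 2.7293 × 10.5900 = 14.4516.

DWL = $14.45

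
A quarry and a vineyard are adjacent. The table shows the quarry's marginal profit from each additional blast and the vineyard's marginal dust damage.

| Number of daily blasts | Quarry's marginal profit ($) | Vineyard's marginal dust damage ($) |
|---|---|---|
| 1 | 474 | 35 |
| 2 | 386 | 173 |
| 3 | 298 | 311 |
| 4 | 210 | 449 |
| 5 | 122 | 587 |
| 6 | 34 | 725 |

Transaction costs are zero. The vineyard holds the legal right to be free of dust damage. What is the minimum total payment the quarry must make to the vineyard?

Efficient level: marginal profit ≥ marginal dust damage through level 2, so k* = 2.
With the vineyard holding the right, the quarry must at least compensate total damage at k*: 35 + 173 = 208.

$208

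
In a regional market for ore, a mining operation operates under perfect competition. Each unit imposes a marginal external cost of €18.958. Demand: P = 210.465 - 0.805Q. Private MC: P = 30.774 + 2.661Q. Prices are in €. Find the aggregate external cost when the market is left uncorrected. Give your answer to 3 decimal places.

Market equilibrium (private): 30.774 + 2.661Q = 210.465 - 0.805Q → Q_m = 51.8439.
Total external cost = MEC × Q_m = 18.958 × 51.8439 = 982.8567.

€982.857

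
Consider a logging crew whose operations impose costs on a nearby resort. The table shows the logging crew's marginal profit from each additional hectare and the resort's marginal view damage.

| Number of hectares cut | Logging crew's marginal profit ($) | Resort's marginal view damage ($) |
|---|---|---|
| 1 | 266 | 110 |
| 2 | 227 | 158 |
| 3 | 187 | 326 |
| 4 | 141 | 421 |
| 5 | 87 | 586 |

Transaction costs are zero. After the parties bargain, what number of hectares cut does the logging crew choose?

2

Bargaining reaches the level where marginal profit last exceeds marginal view damage.
That holds through level 2 (227 ≥ 158) but not at 3 (187 < 326).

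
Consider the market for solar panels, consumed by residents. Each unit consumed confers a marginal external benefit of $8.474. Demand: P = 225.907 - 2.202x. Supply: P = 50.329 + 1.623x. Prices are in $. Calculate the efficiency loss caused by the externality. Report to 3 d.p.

Market equilibrium (private): 50.329 + 1.623x = 225.907 - 2.202x → x_m = 45.9027.
Social marginal benefit = demand + MEB = 234.381 - 2.202x.
Set SMB = MC: 234.381 - 2.202x = 50.329 + 1.623x → x* = 48.1182.
The welfare-loss triangle has base |x_m − x*| and height MEB(x_m) (the vertical gap between SMB and MC is zero at x* and MEB at x_m).
DWL = ½ × 2.2155 × 8.4740 = 9.3871.

DWL = $9.387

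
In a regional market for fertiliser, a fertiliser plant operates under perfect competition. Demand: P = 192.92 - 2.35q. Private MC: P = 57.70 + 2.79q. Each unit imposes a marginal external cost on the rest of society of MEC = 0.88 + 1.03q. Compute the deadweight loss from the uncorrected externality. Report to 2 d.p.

Market equilibrium (private): 57.70 + 2.79q = 192.92 - 2.35q → q_m = 26.3074.
Social marginal cost = private MC + MEC = 58.58 + 3.82q.
Set SMC = demand: 58.58 + 3.82q = 192.92 - 2.35q → q* = 21.7731.
The welfare-loss triangle has base |q_m − q*| and height MEC(q_m) (the vertical gap between SMC and demand is zero at q* and MEC at q_m).
DWL = ½ × 4.5343 × 27.9766 = 63.4271.

DWL = 63.43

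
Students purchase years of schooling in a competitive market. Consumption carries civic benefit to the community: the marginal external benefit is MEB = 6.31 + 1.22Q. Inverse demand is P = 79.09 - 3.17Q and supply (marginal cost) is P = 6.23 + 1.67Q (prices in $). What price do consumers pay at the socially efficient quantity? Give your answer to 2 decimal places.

P = $9.76

Social marginal benefit = demand + MEB = 85.40 - 1.95Q.
Set SMB = MC: 85.40 - 1.95Q = 6.23 + 1.67Q → Q* = 21.8702.
Consumer price on the demand curve at Q*: 79.09 − 3.17×21.8702 = 9.7615.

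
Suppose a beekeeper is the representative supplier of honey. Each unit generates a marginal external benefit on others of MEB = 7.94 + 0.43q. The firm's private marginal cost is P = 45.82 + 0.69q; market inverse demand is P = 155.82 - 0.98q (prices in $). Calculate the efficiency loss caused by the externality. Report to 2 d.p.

DWL = $530.25

Market equilibrium (private): 45.82 + 0.69q = 155.82 - 0.98q → q_m = 65.8683.
Social marginal cost = private MC − MEB = 37.88 + 0.26q.
Set SMC = demand: 37.88 + 0.26q = 155.82 - 0.98q → q* = 95.1129.
The loss is the area between SMC and demand from q* to q_m; with linear curves that's a triangle of height MEB(q_m).
DWL = ½ × 29.2446 × 36.2634 = 530.2543.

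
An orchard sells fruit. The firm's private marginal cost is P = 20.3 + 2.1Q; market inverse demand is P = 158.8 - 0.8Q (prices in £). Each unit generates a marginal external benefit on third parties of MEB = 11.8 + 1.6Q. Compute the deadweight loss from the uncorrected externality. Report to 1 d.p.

DWL = £2993.0

Market equilibrium (private): 20.3 + 2.1Q = 158.8 - 0.8Q → Q_m = 47.7586.
Social marginal cost = private MC − MEB = 8.5 + 0.5Q.
Set SMC = demand: 8.5 + 0.5Q = 158.8 - 0.8Q → Q* = 115.6154.
Height of the DWL triangle at Q_m is demand(Q_m) − SMC(Q_m) = MEB(Q_m) = 88.2138.
DWL = ½ × 67.8568 × 88.2138 = 2992.9531.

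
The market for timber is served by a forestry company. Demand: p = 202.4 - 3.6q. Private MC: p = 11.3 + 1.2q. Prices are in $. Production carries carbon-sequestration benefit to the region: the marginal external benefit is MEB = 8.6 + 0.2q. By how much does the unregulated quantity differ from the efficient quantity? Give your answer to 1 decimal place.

Market equilibrium (private): 11.3 + 1.2q = 202.4 - 3.6q → q_m = 39.8125.
Social marginal cost = private MC − MEB = 2.7 + q.
Set SMC = demand: 2.7 + q = 202.4 - 3.6q → q* = 43.4130.
Gap = |39.8125 − 43.4130| = 3.6005.

3.6 units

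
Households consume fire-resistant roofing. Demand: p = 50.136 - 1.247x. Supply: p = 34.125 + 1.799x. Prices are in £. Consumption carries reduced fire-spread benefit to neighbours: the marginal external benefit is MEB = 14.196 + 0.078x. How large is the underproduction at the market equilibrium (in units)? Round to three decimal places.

4.921 units

Market equilibrium (private): 34.125 + 1.799x = 50.136 - 1.247x → x_m = 5.2564.
Social marginal benefit = demand + MEB = 64.332 - 1.169x.
Set SMB = MC: 64.332 - 1.169x = 34.125 + 1.799x → x* = 10.1776.
Gap = |5.2564 − 10.1776| = 4.9212.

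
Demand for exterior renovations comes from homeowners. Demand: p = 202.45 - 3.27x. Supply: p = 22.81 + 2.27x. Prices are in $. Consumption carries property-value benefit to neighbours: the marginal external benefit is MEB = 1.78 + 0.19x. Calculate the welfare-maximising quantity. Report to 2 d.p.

Social marginal benefit = demand + MEB = 204.23 - 3.08x.
Set SMB = MC: 204.23 - 3.08x = 22.81 + 2.27x → x* = 33.9103.

x* = 33.91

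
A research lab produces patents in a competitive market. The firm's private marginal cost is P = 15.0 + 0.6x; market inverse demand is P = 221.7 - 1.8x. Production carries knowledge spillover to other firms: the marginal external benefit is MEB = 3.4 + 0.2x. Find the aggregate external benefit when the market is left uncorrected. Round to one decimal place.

Market equilibrium (private): 15.0 + 0.6x = 221.7 - 1.8x → x_m = 86.1250.
Total external benefit = ∫₀^{x_m} (3.4 + 0.2x) dx = 3.4×86.1250 + ½×0.2×86.1250² = 1034.5766.

1034.6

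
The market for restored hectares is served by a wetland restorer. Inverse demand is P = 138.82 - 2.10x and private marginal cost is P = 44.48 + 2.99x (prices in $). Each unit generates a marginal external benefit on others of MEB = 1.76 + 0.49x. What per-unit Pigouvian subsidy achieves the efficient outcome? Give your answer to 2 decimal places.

Social marginal cost = private MC − MEB = 42.72 + 2.50x.
Set SMC = demand: 42.72 + 2.50x = 138.82 - 2.10x → x* = 20.8913.
The Pigouvian subsidy equals MEB at x*: 1.76 + 0.49×20.8913 = 11.9967.

subsidy = $12.00 per unit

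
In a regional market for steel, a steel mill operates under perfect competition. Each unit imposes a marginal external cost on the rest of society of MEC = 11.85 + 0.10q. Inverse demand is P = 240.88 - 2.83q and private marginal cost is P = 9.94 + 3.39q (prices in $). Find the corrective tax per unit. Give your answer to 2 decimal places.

Social marginal cost = private MC + MEC = 21.79 + 3.49q.
Set SMC = demand: 21.79 + 3.49q = 240.88 - 2.83q → q* = 34.6661.
The Pigouvian tax equals MEC at q*: 11.85 + 0.10×34.6661 = 15.3166.

tax = $15.32 per unit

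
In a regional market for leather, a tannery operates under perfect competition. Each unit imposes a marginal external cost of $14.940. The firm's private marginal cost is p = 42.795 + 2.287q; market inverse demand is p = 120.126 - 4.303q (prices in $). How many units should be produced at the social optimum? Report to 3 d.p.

Social marginal cost = private MC + MEC = 57.735 + 2.287q.
Set SMC = demand: 57.735 + 2.287q = 120.126 - 4.303q → q* = 9.4675.

q* = 9.468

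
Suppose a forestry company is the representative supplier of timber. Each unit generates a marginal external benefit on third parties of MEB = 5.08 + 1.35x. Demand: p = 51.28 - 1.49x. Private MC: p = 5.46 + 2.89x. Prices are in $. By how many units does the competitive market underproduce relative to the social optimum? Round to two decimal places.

Market equilibrium (private): 5.46 + 2.89x = 51.28 - 1.49x → x_m = 10.4612.
Social marginal cost = private MC − MEB = 0.38 + 1.54x.
Set SMC = demand: 0.38 + 1.54x = 51.28 - 1.49x → x* = 16.7987.
Gap = |10.4612 − 16.7987| = 6.3375.

6.34 units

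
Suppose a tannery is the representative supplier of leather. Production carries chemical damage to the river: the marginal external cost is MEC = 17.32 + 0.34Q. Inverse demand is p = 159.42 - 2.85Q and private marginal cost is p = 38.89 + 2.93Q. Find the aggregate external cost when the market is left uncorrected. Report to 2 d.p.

435.10

Market equilibrium (private): 38.89 + 2.93Q = 159.42 - 2.85Q → Q_m = 20.8529.
Total external cost = ∫₀^{Q_m} (17.32 + 0.34Q) dQ = 17.32×20.8529 + ½×0.34×20.8529² = 435.0956.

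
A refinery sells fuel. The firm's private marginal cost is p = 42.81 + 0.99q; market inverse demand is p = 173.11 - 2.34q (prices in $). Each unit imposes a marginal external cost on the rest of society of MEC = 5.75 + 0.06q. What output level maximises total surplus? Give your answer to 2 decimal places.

q* = 36.74

Social marginal cost = private MC + MEC = 48.56 + 1.05q.
Set SMC = demand: 48.56 + 1.05q = 173.11 - 2.34q → q* = 36.7404.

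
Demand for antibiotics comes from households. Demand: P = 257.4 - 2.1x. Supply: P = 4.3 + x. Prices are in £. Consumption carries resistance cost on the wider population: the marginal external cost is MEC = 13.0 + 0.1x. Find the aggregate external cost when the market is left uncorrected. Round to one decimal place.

Market equilibrium (private): 4.3 + x = 257.4 - 2.1x → x_m = 81.6452.
Total external cost = ∫₀^{x_m} (13.0 + 0.1x) dx = 13.0×81.6452 + ½×0.1×81.6452² = 1394.6845.

£1394.7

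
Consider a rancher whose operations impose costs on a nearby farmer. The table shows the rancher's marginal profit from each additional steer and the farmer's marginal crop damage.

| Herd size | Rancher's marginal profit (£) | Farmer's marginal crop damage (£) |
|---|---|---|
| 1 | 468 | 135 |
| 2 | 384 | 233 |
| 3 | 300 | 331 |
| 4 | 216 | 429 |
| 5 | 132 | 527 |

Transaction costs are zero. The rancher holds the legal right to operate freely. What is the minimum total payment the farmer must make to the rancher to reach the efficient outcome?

£648

Left alone the rancher would choose level 5 (marginal profit stays positive).
Efficient level: k* = 2 (marginal profit ≥ marginal crop damage through 2).
The farmer must at least cover the rancher's forgone profit from cutting 5→2: 300 + 216 + 132 = 648.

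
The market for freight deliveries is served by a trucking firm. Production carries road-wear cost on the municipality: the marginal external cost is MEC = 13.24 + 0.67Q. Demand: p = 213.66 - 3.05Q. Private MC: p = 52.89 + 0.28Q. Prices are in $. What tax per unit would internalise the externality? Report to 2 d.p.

Social marginal cost = private MC + MEC = 66.13 + 0.95Q.
Set SMC = demand: 66.13 + 0.95Q = 213.66 - 3.05Q → Q* = 36.8825.
The Pigouvian tax equals MEC at Q*: 13.24 + 0.67×36.8825 = 37.9513.

tax = $37.95 per unit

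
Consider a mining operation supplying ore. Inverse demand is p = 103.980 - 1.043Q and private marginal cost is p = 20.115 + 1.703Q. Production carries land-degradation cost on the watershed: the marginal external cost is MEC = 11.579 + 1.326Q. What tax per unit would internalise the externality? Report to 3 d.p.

Social marginal cost = private MC + MEC = 31.694 + 3.029Q.
Set SMC = demand: 31.694 + 3.029Q = 103.980 - 1.043Q → Q* = 17.7520.
The Pigouvian tax equals MEC at Q*: 11.579 + 1.326×17.7520 = 35.1182.

tax = 35.118 per unit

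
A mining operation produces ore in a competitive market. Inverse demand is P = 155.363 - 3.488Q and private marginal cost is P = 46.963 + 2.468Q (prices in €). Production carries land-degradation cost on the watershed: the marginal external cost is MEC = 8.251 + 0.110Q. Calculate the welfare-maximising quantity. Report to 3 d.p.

Q* = 16.510

Social marginal cost = private MC + MEC = 55.214 + 2.578Q.
Set SMC = demand: 55.214 + 2.578Q = 155.363 - 3.488Q → Q* = 16.5099.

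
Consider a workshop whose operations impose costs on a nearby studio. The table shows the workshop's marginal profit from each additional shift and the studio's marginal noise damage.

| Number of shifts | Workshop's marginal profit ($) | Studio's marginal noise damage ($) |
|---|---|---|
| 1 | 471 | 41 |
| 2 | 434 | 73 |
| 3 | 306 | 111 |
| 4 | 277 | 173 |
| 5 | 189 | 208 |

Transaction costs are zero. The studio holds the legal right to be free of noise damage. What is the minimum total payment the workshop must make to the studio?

$398

Efficient level: marginal profit ≥ marginal noise damage through level 4, so k* = 4.
With the studio holding the right, the workshop must at least compensate total damage at k*: 41 + 73 + 111 + 173 = 398.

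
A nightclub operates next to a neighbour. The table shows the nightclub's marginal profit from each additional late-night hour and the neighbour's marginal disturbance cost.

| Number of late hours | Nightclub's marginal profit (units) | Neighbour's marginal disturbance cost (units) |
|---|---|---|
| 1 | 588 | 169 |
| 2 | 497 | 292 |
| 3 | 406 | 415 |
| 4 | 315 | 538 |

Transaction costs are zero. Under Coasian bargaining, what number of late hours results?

Bargaining reaches the level where marginal profit last exceeds marginal disturbance cost.
That holds through level 2 (497 ≥ 292) but not at 3 (406 < 415).

2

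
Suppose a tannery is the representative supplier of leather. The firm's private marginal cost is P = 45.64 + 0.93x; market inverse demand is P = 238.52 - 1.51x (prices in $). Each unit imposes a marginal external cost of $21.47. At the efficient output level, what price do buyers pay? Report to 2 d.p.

P = $132.44

Social marginal cost = private MC + MEC = 67.11 + 0.93x.
Set SMC = demand: 67.11 + 0.93x = 238.52 - 1.51x → x* = 70.2500.
Consumer price on the demand curve at x*: 238.52 − 1.51×70.2500 = 132.4425.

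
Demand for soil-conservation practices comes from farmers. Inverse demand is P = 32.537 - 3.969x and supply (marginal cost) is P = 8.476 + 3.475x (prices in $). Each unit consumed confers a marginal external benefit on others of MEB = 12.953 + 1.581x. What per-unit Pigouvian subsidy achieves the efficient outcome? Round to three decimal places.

Social marginal benefit = demand + MEB = 45.490 - 2.388x.
Set SMB = MC: 45.490 - 2.388x = 8.476 + 3.475x → x* = 6.3132.
The Pigouvian subsidy equals MEB at x*: 12.953 + 1.581×6.3132 = 22.9342.

subsidy = $22.934 per unit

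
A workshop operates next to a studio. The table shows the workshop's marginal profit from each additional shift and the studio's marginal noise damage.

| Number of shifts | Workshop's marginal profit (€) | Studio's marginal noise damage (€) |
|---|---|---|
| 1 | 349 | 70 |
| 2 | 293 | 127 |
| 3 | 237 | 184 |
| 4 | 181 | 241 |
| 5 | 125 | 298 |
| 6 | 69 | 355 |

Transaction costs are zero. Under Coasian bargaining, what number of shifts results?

3

Bargaining reaches the level where marginal profit last exceeds marginal noise damage.
That holds through level 3 (237 ≥ 184) but not at 4 (181 < 241).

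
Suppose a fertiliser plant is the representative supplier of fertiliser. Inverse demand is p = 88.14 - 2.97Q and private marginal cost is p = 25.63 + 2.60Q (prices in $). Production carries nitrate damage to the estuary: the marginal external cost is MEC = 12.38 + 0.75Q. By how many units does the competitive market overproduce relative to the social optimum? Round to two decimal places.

Market equilibrium (private): 25.63 + 2.60Q = 88.14 - 2.97Q → Q_m = 11.2226.
Social marginal cost = private MC + MEC = 38.01 + 3.35Q.
Set SMC = demand: 38.01 + 3.35Q = 88.14 - 2.97Q → Q* = 7.9320.
Gap = |11.2226 − 7.9320| = 3.2906.

3.29 units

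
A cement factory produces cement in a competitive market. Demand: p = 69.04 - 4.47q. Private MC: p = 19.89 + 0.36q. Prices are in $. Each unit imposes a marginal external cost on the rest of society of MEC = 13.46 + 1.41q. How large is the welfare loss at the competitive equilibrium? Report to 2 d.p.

Market equilibrium (private): 19.89 + 0.36q = 69.04 - 4.47q → q_m = 10.1760.
Social marginal cost = private MC + MEC = 33.35 + 1.77q.
Set SMC = demand: 33.35 + 1.77q = 69.04 - 4.47q → q* = 5.7196.
Height of the DWL triangle at q_m is SMC(q_m) − demand(q_m) = MEC(q_m) = 27.8081.
DWL = ½ × 4.4564 × 27.8081 = 61.9620.

DWL = $61.96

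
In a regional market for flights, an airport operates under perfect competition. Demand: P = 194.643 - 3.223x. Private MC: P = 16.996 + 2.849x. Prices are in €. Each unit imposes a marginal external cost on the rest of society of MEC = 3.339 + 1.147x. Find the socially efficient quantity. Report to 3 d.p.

x* = 24.146

Social marginal cost = private MC + MEC = 20.335 + 3.996x.
Set SMC = demand: 20.335 + 3.996x = 194.643 - 3.223x → x* = 24.1457.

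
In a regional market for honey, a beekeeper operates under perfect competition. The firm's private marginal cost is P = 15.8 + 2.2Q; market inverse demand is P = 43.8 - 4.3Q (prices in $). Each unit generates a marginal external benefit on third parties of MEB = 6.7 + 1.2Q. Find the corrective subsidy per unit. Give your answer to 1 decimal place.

Social marginal cost = private MC − MEB = 9.1 + Q.
Set SMC = demand: 9.1 + Q = 43.8 - 4.3Q → Q* = 6.5472.
The Pigouvian subsidy equals MEB at Q*: 6.7 + 1.2×6.5472 = 14.5566.

subsidy = $14.6 per unit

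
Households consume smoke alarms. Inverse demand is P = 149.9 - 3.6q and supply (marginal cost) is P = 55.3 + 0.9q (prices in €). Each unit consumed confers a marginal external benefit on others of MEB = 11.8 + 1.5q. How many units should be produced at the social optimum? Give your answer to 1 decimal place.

Social marginal benefit = demand + MEB = 161.7 - 2.1q.
Set SMB = MC: 161.7 - 2.1q = 55.3 + 0.9q → q* = 35.4667.

q* = 35.5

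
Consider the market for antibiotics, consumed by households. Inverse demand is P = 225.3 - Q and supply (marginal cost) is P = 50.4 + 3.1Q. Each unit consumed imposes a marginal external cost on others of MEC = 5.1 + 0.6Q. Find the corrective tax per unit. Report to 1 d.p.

Social marginal benefit = demand − MEC = 220.2 - 1.6Q.
Set SMB = MC: 220.2 - 1.6Q = 50.4 + 3.1Q → Q* = 36.1277.
The Pigouvian tax equals MEC at Q*: 5.1 + 0.6×36.1277 = 26.7766.

tax = 26.8 per unit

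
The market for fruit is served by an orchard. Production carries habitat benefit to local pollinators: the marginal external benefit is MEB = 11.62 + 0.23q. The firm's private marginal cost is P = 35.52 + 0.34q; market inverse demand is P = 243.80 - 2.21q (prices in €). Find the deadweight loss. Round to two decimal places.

DWL = €199.25

Market equilibrium (private): 35.52 + 0.34q = 243.80 - 2.21q → q_m = 81.6784.
Social marginal cost = private MC − MEB = 23.90 + 0.11q.
Set SMC = demand: 23.90 + 0.11q = 243.80 - 2.21q → q* = 94.7845.
The welfare-loss triangle has base |q_m − q*| and height MEB(q_m) (the vertical gap between SMC and demand is zero at q* and MEB at q_m).
DWL = ½ × 13.1061 × 30.4060 = 199.2520.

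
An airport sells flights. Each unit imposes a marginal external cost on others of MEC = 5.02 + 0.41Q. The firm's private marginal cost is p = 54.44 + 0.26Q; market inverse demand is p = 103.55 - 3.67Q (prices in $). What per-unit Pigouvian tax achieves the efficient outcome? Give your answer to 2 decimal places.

tax = $9.19 per unit

Social marginal cost = private MC + MEC = 59.46 + 0.67Q.
Set SMC = demand: 59.46 + 0.67Q = 103.55 - 3.67Q → Q* = 10.1590.
The Pigouvian tax equals MEC at Q*: 5.02 + 0.41×10.1590 = 9.1852.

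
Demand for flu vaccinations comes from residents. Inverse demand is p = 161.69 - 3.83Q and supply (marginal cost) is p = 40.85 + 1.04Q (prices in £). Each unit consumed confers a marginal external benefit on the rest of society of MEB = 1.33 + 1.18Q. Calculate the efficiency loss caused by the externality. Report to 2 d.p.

DWL = £126.96

Market equilibrium (private): 40.85 + 1.04Q = 161.69 - 3.83Q → Q_m = 24.8131.
Social marginal benefit = demand + MEB = 163.02 - 2.65Q.
Set SMB = MC: 163.02 - 2.65Q = 40.85 + 1.04Q → Q* = 33.1084.
Height of the DWL triangle at Q_m is SMB(Q_m) − MC(Q_m) = MEB(Q_m) = 30.6095.
DWL = ½ × 8.2953 × 30.6095 = 126.9575.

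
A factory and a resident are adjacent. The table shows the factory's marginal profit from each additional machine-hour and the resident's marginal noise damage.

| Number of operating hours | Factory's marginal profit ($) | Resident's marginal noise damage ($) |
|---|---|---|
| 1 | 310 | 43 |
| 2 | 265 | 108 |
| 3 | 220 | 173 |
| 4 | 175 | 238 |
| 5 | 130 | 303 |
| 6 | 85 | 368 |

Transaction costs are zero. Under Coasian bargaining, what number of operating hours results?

3

Bargaining reaches the level where marginal profit last exceeds marginal noise damage.
That holds through level 3 (220 ≥ 173) but not at 4 (175 < 238).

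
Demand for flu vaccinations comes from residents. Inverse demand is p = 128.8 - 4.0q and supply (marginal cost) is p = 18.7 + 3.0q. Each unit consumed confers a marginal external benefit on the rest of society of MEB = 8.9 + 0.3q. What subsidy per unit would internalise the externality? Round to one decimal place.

Social marginal benefit = demand + MEB = 137.7 - 3.7q.
Set SMB = MC: 137.7 - 3.7q = 18.7 + 3.0q → q* = 17.7612.
The Pigouvian subsidy equals MEB at q*: 8.9 + 0.3×17.7612 = 14.2284.

subsidy = 14.2 per unit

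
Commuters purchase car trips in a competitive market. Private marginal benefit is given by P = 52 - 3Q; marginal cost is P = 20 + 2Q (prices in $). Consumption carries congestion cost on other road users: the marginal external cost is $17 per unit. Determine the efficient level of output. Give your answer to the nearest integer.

Q* = 3

Social marginal benefit = demand − MEC = 35 - 3Q.
Set SMB = MC: 35 - 3Q = 20 + 2Q → Q* = 3.0000.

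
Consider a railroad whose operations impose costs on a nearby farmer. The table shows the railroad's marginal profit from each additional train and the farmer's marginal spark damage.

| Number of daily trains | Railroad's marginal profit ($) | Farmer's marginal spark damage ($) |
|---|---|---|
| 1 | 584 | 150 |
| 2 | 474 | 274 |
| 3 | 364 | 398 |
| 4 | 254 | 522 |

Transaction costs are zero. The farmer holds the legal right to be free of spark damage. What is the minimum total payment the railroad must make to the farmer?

$424

Efficient level: marginal profit ≥ marginal spark damage through level 2, so k* = 2.
With the farmer holding the right, the railroad must at least compensate total damage at k*: 150 + 274 = 424.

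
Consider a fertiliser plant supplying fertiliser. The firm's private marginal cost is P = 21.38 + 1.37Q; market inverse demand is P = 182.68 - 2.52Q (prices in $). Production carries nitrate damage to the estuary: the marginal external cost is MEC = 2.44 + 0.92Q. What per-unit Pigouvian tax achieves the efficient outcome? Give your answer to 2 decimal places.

tax = $32.82 per unit

Social marginal cost = private MC + MEC = 23.82 + 2.29Q.
Set SMC = demand: 23.82 + 2.29Q = 182.68 - 2.52Q → Q* = 33.0270.
The Pigouvian tax equals MEC at Q*: 2.44 + 0.92×33.0270 = 32.8248.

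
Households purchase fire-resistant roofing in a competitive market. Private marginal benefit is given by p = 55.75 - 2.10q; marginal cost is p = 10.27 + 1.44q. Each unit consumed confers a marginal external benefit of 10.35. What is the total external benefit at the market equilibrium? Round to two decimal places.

Market equilibrium (private): 10.27 + 1.44q = 55.75 - 2.10q → q_m = 12.8475.
Total external benefit = MEB × q_m = 10.35 × 12.8475 = 132.9716.

132.97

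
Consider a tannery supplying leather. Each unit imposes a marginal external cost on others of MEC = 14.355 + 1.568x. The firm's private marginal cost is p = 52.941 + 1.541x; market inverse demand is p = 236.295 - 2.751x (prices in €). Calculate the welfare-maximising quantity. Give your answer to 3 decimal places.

x* = 28.839

Social marginal cost = private MC + MEC = 67.296 + 3.109x.
Set SMC = demand: 67.296 + 3.109x = 236.295 - 2.751x → x* = 28.8394.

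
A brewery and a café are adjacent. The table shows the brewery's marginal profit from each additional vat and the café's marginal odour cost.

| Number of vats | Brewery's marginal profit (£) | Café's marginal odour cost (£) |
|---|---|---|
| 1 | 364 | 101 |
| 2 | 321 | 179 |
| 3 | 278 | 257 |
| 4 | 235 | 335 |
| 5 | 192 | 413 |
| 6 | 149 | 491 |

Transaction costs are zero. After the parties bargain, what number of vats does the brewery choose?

Bargaining reaches the level where marginal profit last exceeds marginal odour cost.
That holds through level 3 (278 ≥ 257) but not at 4 (235 < 335).

3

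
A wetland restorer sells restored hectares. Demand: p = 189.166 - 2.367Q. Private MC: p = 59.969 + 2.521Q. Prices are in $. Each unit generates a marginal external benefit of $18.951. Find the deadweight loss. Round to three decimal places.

DWL = $36.737

Market equilibrium (private): 59.969 + 2.521Q = 189.166 - 2.367Q → Q_m = 26.4315.
Social marginal cost = private MC − MEB = 41.018 + 2.521Q.
Set SMC = demand: 41.018 + 2.521Q = 189.166 - 2.367Q → Q* = 30.3085.
The loss is the area between SMC and demand from Q* to Q_m; with linear curves that's a triangle of height MEB(Q_m).
DWL = ½ × 3.8770 × 18.9510 = 36.7365.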